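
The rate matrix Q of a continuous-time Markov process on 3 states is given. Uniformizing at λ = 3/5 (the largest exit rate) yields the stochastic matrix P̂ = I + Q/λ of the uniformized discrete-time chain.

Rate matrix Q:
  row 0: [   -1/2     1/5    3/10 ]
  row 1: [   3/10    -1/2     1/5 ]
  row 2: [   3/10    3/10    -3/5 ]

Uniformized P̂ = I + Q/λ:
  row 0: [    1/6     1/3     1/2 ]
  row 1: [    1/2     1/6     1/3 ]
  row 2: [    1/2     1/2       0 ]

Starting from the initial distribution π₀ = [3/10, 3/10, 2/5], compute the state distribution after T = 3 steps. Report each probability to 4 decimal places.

π = [0.3778, 0.3333, 0.2889]

t=0: π = [0.3000, 0.3000, 0.4000]
t=1: π = [0.4000, 0.3500, 0.2500]
t=2: π = [0.3667, 0.3167, 0.3167]
t=3: π = [0.3778, 0.3333, 0.2889]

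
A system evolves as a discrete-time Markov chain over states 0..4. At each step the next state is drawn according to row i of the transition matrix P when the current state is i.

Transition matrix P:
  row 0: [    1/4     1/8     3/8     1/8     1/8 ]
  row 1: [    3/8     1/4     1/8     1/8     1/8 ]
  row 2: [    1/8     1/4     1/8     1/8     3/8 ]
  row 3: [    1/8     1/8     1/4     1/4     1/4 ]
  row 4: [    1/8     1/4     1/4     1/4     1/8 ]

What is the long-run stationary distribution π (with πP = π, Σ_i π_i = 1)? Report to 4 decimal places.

Balance equations π_j = Σ_i π_i·P[i][j]:
  π_0 = 1/4·π_0 + 3/8·π_1 + 1/8·π_2 + 1/8·π_3 + 1/8·π_4
  π_1 = 1/8·π_0 + 1/4·π_1 + 1/4·π_2 + 1/8·π_3 + 1/4·π_4
  π_2 = 3/8·π_0 + 1/8·π_1 + 1/8·π_2 + 1/4·π_3 + 1/4·π_4
  π_3 = 1/8·π_0 + 1/8·π_1 + 1/8·π_2 + 1/4·π_3 + 1/4·π_4
  normalize: π_0 + π_1 + π_2 + π_3 + π_4 = 1
Solving the linear system gives exactly π = [206/1025, 417/2050, 91/410, 176/1025, 207/1025].

π = [0.2010, 0.2034, 0.2220, 0.1717, 0.2020]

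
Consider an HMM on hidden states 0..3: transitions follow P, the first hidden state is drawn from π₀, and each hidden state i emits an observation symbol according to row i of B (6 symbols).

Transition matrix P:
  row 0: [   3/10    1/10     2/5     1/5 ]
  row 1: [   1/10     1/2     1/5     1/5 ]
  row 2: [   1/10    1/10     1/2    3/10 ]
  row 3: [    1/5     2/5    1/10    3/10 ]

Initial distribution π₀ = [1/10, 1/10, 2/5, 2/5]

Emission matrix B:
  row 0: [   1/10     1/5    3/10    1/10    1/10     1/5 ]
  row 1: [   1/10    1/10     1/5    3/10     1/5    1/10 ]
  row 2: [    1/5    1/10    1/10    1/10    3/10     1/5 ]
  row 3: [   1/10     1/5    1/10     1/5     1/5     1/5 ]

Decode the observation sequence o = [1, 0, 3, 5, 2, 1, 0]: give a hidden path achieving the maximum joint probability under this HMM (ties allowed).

t=0: δ = [2.000e-02, 1.000e-02, 4.000e-02, 8.000e-02]  (obs o_0=1)
t=1: δ = [1.600e-03, 3.200e-03, 4.000e-03, 2.400e-03]  ψ = [3, 3, 2, 3]  (obs o_1=0)
t=2: δ = [4.800e-05, 4.800e-04, 2.000e-04, 2.400e-04]  ψ = [0, 1, 2, 2]  (obs o_2=3)
t=3: δ = [9.600e-06, 2.400e-05, 2.000e-05, 1.920e-05]  ψ = [1, 1, 2, 1]  (obs o_3=5)
t=4: δ = [1.152e-06, 2.400e-06, 1.000e-06, 6.000e-07]  ψ = [3, 1, 2, 2]  (obs o_4=2)
t=5: δ = [6.912e-08, 1.200e-07, 5.000e-08, 9.600e-08]  ψ = [0, 1, 2, 1]  (obs o_5=1)
t=6: δ = [2.074e-09, 6.000e-09, 5.530e-09, 2.880e-09]  ψ = [0, 1, 0, 3]  (obs o_6=0)
backtrack: best end state = 1; path = [3, 1, 1, 1, 1, 1, 1]

path = [3, 1, 1, 1, 1, 1, 1]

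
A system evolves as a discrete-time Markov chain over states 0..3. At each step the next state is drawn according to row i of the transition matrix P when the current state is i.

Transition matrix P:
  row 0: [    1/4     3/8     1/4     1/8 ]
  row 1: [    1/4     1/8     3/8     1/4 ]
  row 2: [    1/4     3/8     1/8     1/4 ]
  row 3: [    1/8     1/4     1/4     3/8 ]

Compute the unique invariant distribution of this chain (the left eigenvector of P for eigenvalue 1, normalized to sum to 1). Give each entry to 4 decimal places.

π = [0.2182, 0.2745, 0.2527, 0.2545]

Balance equations π_j = Σ_i π_i·P[i][j]:
  π_0 = 1/4·π_0 + 1/4·π_1 + 1/4·π_2 + 1/8·π_3
  π_1 = 3/8·π_0 + 1/8·π_1 + 3/8·π_2 + 1/4·π_3
  π_2 = 1/4·π_0 + 3/8·π_1 + 1/8·π_2 + 1/4·π_3
  normalize: π_0 + π_1 + π_2 + π_3 = 1
Solving the linear system gives exactly π = [12/55, 151/550, 139/550, 14/55].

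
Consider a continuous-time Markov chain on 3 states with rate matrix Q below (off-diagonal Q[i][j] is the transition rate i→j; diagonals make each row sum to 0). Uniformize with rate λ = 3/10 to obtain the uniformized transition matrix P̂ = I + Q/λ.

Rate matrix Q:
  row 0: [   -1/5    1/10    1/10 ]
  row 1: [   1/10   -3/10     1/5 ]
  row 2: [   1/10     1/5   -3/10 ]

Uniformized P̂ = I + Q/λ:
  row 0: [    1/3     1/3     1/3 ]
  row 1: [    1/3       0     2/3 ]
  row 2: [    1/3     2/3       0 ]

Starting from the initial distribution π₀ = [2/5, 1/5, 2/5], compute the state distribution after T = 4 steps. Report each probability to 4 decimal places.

t=0: π = [0.4000, 0.2000, 0.4000]
t=1: π = [0.3333, 0.4000, 0.2667]
t=2: π = [0.3333, 0.2889, 0.3778]
t=3: π = [0.3333, 0.3630, 0.3037]
t=4: π = [0.3333, 0.3136, 0.3531]

π = [0.3333, 0.3136, 0.3531]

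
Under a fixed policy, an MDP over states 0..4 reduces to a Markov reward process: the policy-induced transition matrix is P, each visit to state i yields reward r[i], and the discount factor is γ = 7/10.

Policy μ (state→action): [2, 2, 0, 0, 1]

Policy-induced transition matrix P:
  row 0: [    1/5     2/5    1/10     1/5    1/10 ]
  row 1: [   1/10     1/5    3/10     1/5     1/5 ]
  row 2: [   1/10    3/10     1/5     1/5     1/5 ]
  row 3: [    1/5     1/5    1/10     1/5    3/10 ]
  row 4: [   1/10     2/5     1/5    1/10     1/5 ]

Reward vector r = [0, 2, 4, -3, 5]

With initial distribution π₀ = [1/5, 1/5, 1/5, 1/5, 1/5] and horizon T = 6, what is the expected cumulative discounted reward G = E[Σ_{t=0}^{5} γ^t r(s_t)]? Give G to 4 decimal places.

t=0: π = [0.2000, 0.2000, 0.2000, 0.2000, 0.2000], E[r] = 1.6000, γ^t·E[r] = 1.600000, running G = 1.600000
t=1: π = [0.1400, 0.3000, 0.1800, 0.1800, 0.2000], E[r] = 1.7800, γ^t·E[r] = 1.246000, running G = 2.846000
t=2: π = [0.1320, 0.2860, 0.1980, 0.1800, 0.2040], E[r] = 1.8440, γ^t·E[r] = 0.903560, running G = 3.749560
t=3: π = [0.1312, 0.2870, 0.1974, 0.1796, 0.2048], E[r] = 1.8488, γ^t·E[r] = 0.634138, running G = 4.383698
t=4: π = [0.1311, 0.2869, 0.1976, 0.1795, 0.2048], E[r] = 1.8500, γ^t·E[r] = 0.444185, running G = 4.827883
t=5: π = [0.1311, 0.2869, 0.1976, 0.1795, 0.2048], E[r] = 1.8501, γ^t·E[r] = 0.310946, running G = 5.138830

G = 5.1388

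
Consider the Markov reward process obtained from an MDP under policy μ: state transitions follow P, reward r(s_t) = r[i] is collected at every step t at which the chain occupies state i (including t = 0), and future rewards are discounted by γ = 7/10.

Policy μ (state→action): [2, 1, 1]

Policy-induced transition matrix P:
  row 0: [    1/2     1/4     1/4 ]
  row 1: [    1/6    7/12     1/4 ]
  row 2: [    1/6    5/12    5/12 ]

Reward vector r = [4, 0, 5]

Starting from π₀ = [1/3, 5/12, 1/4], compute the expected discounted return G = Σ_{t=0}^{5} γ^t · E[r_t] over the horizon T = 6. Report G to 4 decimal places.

t=0: π = [0.3333, 0.4167, 0.2500], E[r] = 2.5833, γ^t·E[r] = 2.583333, running G = 2.583333
t=1: π = [0.2778, 0.4306, 0.2917], E[r] = 2.5694, γ^t·E[r] = 1.798611, running G = 4.381944
t=2: π = [0.2593, 0.4421, 0.2986], E[r] = 2.5301, γ^t·E[r] = 1.239745, running G = 5.621690
t=3: π = [0.2531, 0.4471, 0.2998], E[r] = 2.5112, γ^t·E[r] = 0.861338, running G = 6.483027
t=4: π = [0.2510, 0.4490, 0.3000], E[r] = 2.5039, γ^t·E[r] = 0.601192, running G = 7.084219
t=5: π = [0.2503, 0.4497, 0.3000], E[r] = 2.5013, γ^t·E[r] = 0.420400, running G = 7.504619

G = 7.5046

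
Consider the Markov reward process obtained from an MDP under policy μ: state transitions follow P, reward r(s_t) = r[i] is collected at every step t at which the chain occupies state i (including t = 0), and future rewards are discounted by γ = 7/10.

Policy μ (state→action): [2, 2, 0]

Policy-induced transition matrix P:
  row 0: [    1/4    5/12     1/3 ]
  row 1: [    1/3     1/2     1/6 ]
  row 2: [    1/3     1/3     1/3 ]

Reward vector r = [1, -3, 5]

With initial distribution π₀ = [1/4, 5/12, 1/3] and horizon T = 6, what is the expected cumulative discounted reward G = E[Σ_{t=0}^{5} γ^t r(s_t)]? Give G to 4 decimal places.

t=0: π = [0.2500, 0.4167, 0.3333], E[r] = 0.6667, γ^t·E[r] = 0.666667, running G = 0.666667
t=1: π = [0.3125, 0.4236, 0.2639], E[r] = 0.3611, γ^t·E[r] = 0.252778, running G = 0.919444
t=2: π = [0.3073, 0.4300, 0.2627], E[r] = 0.3310, γ^t·E[r] = 0.162199, running G = 1.081644
t=3: π = [0.3077, 0.4306, 0.2617], E[r] = 0.3243, γ^t·E[r] = 0.111224, running G = 1.192867
t=4: π = [0.3077, 0.4307, 0.2616], E[r] = 0.3233, γ^t·E[r] = 0.077621, running G = 1.270488
t=5: π = [0.3077, 0.4308, 0.2615], E[r] = 0.3231, γ^t·E[r] = 0.054305, running G = 1.324793

G = 1.3248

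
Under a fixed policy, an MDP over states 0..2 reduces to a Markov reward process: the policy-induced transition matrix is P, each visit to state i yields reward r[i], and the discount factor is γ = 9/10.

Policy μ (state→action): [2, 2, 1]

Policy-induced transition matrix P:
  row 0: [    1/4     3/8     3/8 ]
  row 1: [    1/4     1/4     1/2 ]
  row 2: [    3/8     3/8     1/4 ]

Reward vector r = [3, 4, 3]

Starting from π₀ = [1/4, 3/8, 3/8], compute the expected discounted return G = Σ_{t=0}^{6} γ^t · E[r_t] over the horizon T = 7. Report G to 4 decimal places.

G = 17.4276

t=0: π = [0.2500, 0.3750, 0.3750], E[r] = 3.3750, γ^t·E[r] = 3.375000, running G = 3.375000
t=1: π = [0.2969, 0.3281, 0.3750], E[r] = 3.3281, γ^t·E[r] = 2.995313, running G = 6.370313
t=2: π = [0.2969, 0.3340, 0.3691], E[r] = 3.3340, γ^t·E[r] = 2.700527, running G = 9.070840
t=3: π = [0.2961, 0.3333, 0.3706], E[r] = 3.3333, γ^t·E[r] = 2.429941, running G = 11.500781
t=4: π = [0.2963, 0.3333, 0.3703], E[r] = 3.3333, γ^t·E[r] = 2.187007, running G = 13.687787
t=5: π = [0.2963, 0.3333, 0.3704], E[r] = 3.3333, γ^t·E[r] = 1.968299, running G = 15.656086
t=6: π = [0.2963, 0.3333, 0.3704], E[r] = 3.3333, γ^t·E[r] = 1.771470, running G = 17.427557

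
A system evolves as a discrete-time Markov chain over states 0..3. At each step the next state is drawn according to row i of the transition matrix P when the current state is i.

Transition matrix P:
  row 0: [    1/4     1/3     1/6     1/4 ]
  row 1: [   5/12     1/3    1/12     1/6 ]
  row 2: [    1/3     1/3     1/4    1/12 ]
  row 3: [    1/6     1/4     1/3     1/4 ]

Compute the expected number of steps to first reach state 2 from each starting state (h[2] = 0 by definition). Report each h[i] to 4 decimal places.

h = [5.6262, 6.1770, 0.0000, 4.6426]

First-step conditioning: h[2] = 0; for i ≠ 2, h[i] = 1 + Σ_k P[i][k]·h[k].
  h[0] = 1 + 1/4·h[0] + 1/3·h[1] + 1/4·h[3]
  h[1] = 1 + 5/12·h[0] + 1/3·h[1] + 1/6·h[3]
  h[3] = 1 + 1/6·h[0] + 1/4·h[1] + 1/4·h[3]
Solving the 3×3 linear system over states ≠ 2 gives exactly h = [1716/305, 1884/305, 0, 1416/305] (h[2] = 0 is the target).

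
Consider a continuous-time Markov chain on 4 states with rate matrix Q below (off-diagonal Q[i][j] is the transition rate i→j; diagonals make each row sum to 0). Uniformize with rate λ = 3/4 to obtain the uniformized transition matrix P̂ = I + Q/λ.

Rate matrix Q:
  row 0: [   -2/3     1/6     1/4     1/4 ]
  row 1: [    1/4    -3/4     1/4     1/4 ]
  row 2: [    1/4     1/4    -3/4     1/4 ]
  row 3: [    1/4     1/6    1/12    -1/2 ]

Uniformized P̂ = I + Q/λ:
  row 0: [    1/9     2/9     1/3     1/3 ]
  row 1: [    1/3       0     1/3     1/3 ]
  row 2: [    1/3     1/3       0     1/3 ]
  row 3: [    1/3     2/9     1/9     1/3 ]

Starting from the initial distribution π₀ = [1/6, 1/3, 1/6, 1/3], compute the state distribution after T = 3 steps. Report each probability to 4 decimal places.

t=0: π = [0.1667, 0.3333, 0.1667, 0.3333]
t=1: π = [0.2963, 0.1667, 0.2037, 0.3333]
t=2: π = [0.2675, 0.2078, 0.1914, 0.3333]
t=3: π = [0.2739, 0.1973, 0.1955, 0.3333]

π = [0.2739, 0.1973, 0.1955, 0.3333]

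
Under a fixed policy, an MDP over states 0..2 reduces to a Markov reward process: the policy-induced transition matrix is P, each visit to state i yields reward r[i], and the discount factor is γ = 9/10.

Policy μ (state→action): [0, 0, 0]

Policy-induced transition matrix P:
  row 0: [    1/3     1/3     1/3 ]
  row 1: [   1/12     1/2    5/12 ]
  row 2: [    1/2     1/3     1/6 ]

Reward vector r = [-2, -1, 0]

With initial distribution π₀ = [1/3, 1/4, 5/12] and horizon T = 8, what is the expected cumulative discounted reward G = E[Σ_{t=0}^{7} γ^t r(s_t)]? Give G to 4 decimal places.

t=0: π = [0.3333, 0.2500, 0.4167], E[r] = -0.9167, γ^t·E[r] = -0.916667, running G = -0.916667
t=1: π = [0.3403, 0.3750, 0.2847], E[r] = -1.0556, γ^t·E[r] = -0.950000, running G = -1.866667
t=2: π = [0.2870, 0.3958, 0.3171], E[r] = -0.9699, γ^t·E[r] = -0.785625, running G = -2.652292
t=3: π = [0.2872, 0.3993, 0.3135], E[r] = -0.9738, γ^t·E[r] = -0.709875, running G = -3.362167
t=4: π = [0.2858, 0.3999, 0.3144], E[r] = -0.9714, γ^t·E[r] = -0.637327, running G = -3.999493
t=5: π = [0.2858, 0.4000, 0.3143], E[r] = -0.9715, γ^t·E[r] = -0.573657, running G = -4.573150
t=6: π = [0.2857, 0.4000, 0.3143], E[r] = -0.9714, γ^t·E[r] = -0.516256, running G = -5.089407
t=7: π = [0.2857, 0.4000, 0.3143], E[r] = -0.9714, γ^t·E[r] = -0.464632, running G = -5.554039

G = -5.5540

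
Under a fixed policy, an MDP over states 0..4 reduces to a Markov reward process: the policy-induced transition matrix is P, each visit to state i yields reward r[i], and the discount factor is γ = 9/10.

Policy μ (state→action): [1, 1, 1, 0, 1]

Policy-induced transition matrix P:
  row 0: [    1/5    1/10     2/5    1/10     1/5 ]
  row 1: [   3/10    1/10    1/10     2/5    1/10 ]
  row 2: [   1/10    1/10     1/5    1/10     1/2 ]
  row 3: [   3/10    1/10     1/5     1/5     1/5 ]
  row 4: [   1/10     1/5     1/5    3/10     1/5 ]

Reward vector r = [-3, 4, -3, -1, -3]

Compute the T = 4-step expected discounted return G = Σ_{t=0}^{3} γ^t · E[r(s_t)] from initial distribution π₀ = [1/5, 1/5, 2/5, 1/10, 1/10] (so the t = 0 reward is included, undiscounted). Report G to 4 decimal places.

G = -5.6531

t=0: π = [0.2000, 0.2000, 0.4000, 0.1000, 0.1000], E[r] = -1.4000, γ^t·E[r] = -1.400000, running G = -1.400000
t=1: π = [0.1800, 0.1100, 0.2200, 0.1900, 0.3000], E[r] = -1.8500, γ^t·E[r] = -1.665000, running G = -3.065000
t=2: π = [0.1780, 0.1300, 0.2250, 0.2120, 0.2550], E[r] = -1.6660, γ^t·E[r] = -1.349460, running G = -4.414460
t=3: π = [0.1862, 0.1255, 0.2226, 0.2112, 0.2545], E[r] = -1.6991, γ^t·E[r] = -1.238644, running G = -5.653104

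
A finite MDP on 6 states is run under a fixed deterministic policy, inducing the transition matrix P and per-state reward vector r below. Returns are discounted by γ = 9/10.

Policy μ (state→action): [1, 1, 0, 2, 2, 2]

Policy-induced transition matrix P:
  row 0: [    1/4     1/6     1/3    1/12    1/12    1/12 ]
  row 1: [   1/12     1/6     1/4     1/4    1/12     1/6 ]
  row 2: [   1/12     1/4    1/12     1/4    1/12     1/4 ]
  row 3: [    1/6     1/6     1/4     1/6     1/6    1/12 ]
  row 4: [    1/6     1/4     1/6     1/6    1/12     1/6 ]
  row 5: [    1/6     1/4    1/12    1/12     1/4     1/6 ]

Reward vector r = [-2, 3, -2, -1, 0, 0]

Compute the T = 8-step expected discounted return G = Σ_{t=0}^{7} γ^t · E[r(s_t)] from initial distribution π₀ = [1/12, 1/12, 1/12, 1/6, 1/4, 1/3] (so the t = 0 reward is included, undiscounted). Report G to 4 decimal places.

G = -1.2669

t=0: π = [0.0833, 0.0833, 0.0833, 0.1667, 0.2500, 0.3333], E[r] = -0.2500, γ^t·E[r] = -0.250000, running G = -0.250000
t=1: π = [0.1597, 0.2222, 0.1667, 0.1458, 0.1528, 0.1528], E[r] = -0.1319, γ^t·E[r] = -0.118750, running G = -0.368750
t=2: π = [0.1476, 0.2060, 0.1973, 0.1730, 0.1209, 0.1551], E[r] = -0.2448, γ^t·E[r] = -0.198281, running G = -0.567031
t=3: π = [0.1454, 0.2061, 0.1935, 0.1751, 0.1236, 0.1564], E[r] = -0.2344, γ^t·E[r] = -0.170859, running G = -0.737891
t=4: π = [0.1455, 0.2061, 0.1935, 0.1748, 0.1240, 0.1561], E[r] = -0.2344, γ^t·E[r] = -0.153797, running G = -0.891688
t=5: π = [0.1455, 0.2061, 0.1935, 0.1748, 0.1239, 0.1561], E[r] = -0.2345, γ^t·E[r] = -0.138453, running G = -1.030141
t=6: π = [0.1455, 0.2061, 0.1935, 0.1748, 0.1239, 0.1561], E[r] = -0.2345, γ^t·E[r] = -0.124611, running G = -1.154753
t=7: π = [0.1455, 0.2061, 0.1935, 0.1748, 0.1239, 0.1561], E[r] = -0.2345, γ^t·E[r] = -0.112149, running G = -1.266902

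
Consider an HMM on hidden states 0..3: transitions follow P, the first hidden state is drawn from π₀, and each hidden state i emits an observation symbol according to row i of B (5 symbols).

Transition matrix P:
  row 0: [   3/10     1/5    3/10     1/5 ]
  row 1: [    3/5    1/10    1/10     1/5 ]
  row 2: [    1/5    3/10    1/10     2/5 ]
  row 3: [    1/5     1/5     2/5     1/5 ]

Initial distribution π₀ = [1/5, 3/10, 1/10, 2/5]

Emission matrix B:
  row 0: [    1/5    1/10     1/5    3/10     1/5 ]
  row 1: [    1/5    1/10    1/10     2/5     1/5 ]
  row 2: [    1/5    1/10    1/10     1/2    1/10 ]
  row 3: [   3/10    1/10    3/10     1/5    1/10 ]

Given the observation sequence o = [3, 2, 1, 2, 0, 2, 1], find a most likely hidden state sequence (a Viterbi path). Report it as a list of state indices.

t=0: δ = [6.000e-02, 1.200e-01, 5.000e-02, 8.000e-02]  (obs o_0=3)
t=1: δ = [1.440e-02, 1.600e-03, 3.200e-03, 7.200e-03]  ψ = [1, 3, 3, 1]  (obs o_1=2)
t=2: δ = [4.320e-04, 2.880e-04, 4.320e-04, 2.880e-04]  ψ = [0, 0, 0, 0]  (obs o_2=1)
t=3: δ = [3.456e-05, 1.296e-05, 1.296e-05, 5.184e-05]  ψ = [1, 2, 0, 2]  (obs o_3=2)
t=4: δ = [2.074e-06, 2.074e-06, 4.147e-06, 3.110e-06]  ψ = [0, 3, 3, 3]  (obs o_4=0)
t=5: δ = [2.488e-07, 1.244e-07, 1.244e-07, 4.977e-07]  ψ = [1, 2, 3, 2]  (obs o_5=2)
t=6: δ = [9.953e-09, 9.953e-09, 1.991e-08, 9.953e-09]  ψ = [3, 3, 3, 3]  (obs o_6=1)
backtrack: best end state = 2; path = [1, 0, 2, 3, 2, 3, 2]

path = [1, 0, 2, 3, 2, 3, 2]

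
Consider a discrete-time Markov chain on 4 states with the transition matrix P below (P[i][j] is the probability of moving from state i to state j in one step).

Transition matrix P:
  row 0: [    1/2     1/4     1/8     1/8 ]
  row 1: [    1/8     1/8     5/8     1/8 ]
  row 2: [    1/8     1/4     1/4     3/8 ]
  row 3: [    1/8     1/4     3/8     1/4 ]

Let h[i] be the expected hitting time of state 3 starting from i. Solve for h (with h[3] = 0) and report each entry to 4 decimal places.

h = [5.1959, 4.5361, 3.7113, 0.0000]

First-step conditioning: h[3] = 0; for i ≠ 3, h[i] = 1 + Σ_k P[i][k]·h[k].
  h[0] = 1 + 1/2·h[0] + 1/4·h[1] + 1/8·h[2]
  h[1] = 1 + 1/8·h[0] + 1/8·h[1] + 5/8·h[2]
  h[2] = 1 + 1/8·h[0] + 1/4·h[1] + 1/4·h[2]
Solving the 3×3 linear system over states ≠ 3 gives exactly h = [504/97, 440/97, 360/97, 0] (h[3] = 0 is the target).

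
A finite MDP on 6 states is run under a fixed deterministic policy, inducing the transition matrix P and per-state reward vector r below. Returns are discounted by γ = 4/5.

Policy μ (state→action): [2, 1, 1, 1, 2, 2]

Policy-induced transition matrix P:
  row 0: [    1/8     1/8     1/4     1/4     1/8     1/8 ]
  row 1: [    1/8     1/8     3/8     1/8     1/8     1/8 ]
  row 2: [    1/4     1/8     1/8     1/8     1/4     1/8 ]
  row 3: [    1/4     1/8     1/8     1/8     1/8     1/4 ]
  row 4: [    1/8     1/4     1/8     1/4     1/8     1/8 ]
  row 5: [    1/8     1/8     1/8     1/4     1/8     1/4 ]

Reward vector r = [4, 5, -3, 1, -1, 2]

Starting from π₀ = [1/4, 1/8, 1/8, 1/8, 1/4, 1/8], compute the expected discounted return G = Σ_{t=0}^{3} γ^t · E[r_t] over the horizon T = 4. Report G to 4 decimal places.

G = 3.7671

t=0: π = [0.2500, 0.1250, 0.1250, 0.1250, 0.2500, 0.1250], E[r] = 1.3750, γ^t·E[r] = 1.375000, running G = 1.375000
t=1: π = [0.1563, 0.1563, 0.1875, 0.2031, 0.1406, 0.1563], E[r] = 1.2188, γ^t·E[r] = 0.975000, running G = 2.350000
t=2: π = [0.1738, 0.1426, 0.1836, 0.1816, 0.1484, 0.1699], E[r] = 1.2305, γ^t·E[r] = 0.787500, running G = 3.137500
t=3: π = [0.1707, 0.1436, 0.1824, 0.1865, 0.1479, 0.1689], E[r] = 1.2297, γ^t·E[r] = 0.629625, running G = 3.767125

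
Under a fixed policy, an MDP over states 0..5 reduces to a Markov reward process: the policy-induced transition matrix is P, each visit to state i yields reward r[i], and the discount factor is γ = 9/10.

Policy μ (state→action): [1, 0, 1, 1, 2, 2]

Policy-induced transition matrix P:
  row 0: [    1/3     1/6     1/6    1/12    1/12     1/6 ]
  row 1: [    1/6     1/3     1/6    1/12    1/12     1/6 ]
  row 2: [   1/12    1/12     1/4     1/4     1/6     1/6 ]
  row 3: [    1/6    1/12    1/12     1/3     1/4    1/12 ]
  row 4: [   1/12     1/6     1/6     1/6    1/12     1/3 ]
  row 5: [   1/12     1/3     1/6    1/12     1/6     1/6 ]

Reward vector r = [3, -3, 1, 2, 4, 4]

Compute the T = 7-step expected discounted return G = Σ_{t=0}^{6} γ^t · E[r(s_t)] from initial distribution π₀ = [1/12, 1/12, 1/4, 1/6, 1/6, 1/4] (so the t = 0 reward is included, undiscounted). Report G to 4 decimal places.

G = 9.1093

t=0: π = [0.0833, 0.0833, 0.2500, 0.1667, 0.1667, 0.2500], E[r] = 2.2500, γ^t·E[r] = 2.250000, running G = 2.250000
t=1: π = [0.1250, 0.1875, 0.1736, 0.1806, 0.1528, 0.1806], E[r] = 1.6806, γ^t·E[r] = 1.512500, running G = 3.762500
t=2: π = [0.1453, 0.1985, 0.1661, 0.1701, 0.1429, 0.1771], E[r] = 1.6267, γ^t·E[r] = 1.317656, running G = 5.080156
t=3: π = [0.1504, 0.2012, 0.1663, 0.1655, 0.1403, 0.1763], E[r] = 1.6110, γ^t·E[r] = 1.174430, running G = 6.254586
t=4: π = [0.1515, 0.2019, 0.1667, 0.1641, 0.1395, 0.1763], E[r] = 1.6065, γ^t·E[r] = 1.054007, running G = 7.308593
t=5: π = [0.1517, 0.2021, 0.1669, 0.1638, 0.1393, 0.1762], E[r] = 1.6052, γ^t·E[r] = 0.947843, running G = 8.256436
t=6: π = [0.1518, 0.2022, 0.1669, 0.1637, 0.1392, 0.1762], E[r] = 1.6049, γ^t·E[r] = 0.852893, running G = 9.109329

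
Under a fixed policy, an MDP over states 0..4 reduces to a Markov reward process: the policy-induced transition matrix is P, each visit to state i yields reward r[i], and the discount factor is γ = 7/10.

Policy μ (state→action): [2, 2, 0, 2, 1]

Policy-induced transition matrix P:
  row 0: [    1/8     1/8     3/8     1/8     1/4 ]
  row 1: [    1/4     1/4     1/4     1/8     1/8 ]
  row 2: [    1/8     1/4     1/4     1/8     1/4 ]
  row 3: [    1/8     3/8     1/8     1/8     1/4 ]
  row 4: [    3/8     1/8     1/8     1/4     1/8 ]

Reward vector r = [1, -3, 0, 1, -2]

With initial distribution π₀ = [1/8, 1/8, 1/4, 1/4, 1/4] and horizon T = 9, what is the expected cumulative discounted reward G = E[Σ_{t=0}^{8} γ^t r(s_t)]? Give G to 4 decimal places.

G = -2.0710

t=0: π = [0.1250, 0.1250, 0.2500, 0.2500, 0.2500], E[r] = -0.5000, γ^t·E[r] = -0.500000, running G = -0.500000
t=1: π = [0.2031, 0.2344, 0.2031, 0.1563, 0.2031], E[r] = -0.7500, γ^t·E[r] = -0.525000, running G = -1.025000
t=2: π = [0.2051, 0.2188, 0.2305, 0.1504, 0.1953], E[r] = -0.6914, γ^t·E[r] = -0.338789, running G = -1.363789
t=3: π = [0.2012, 0.2188, 0.2324, 0.1494, 0.1982], E[r] = -0.7021, γ^t·E[r] = -0.240837, running G = -1.604626
t=4: π = [0.2019, 0.2188, 0.2317, 0.1498, 0.1979], E[r] = -0.7003, γ^t·E[r] = -0.168146, running G = -1.772772
t=5: π = [0.2018, 0.2188, 0.2318, 0.1497, 0.1979], E[r] = -0.7005, γ^t·E[r] = -0.117741, running G = -1.890513
t=6: π = [0.2018, 0.2188, 0.2318, 0.1497, 0.1979], E[r] = -0.7005, γ^t·E[r] = -0.082415, running G = -1.972928
t=7: π = [0.2018, 0.2188, 0.2318, 0.1497, 0.1979], E[r] = -0.7005, γ^t·E[r] = -0.057691, running G = -2.030619
t=8: π = [0.2018, 0.2188, 0.2318, 0.1497, 0.1979], E[r] = -0.7005, γ^t·E[r] = -0.040384, running G = -2.071003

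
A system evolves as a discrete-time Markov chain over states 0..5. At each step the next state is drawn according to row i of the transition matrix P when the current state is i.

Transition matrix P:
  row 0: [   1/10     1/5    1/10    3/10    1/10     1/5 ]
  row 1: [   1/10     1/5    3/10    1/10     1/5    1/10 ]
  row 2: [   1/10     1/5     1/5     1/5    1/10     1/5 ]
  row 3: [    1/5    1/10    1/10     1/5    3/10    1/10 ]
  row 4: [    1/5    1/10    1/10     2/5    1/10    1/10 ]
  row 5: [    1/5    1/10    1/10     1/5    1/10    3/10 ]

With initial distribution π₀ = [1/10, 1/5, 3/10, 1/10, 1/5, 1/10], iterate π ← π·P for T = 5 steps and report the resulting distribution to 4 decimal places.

π = [0.1557, 0.1443, 0.1432, 0.2333, 0.1610, 0.1624]

t=0: π = [0.1000, 0.2000, 0.3000, 0.1000, 0.2000, 0.1000]
t=1: π = [0.1400, 0.1600, 0.1700, 0.2300, 0.1400, 0.1600]
t=2: π = [0.1530, 0.1470, 0.1490, 0.2260, 0.1620, 0.1630]
t=3: π = [0.1551, 0.1449, 0.1443, 0.2330, 0.1599, 0.1628]
t=4: π = [0.1556, 0.1444, 0.1434, 0.2330, 0.1611, 0.1625]
t=5: π = [0.1557, 0.1443, 0.1432, 0.2333, 0.1610, 0.1624]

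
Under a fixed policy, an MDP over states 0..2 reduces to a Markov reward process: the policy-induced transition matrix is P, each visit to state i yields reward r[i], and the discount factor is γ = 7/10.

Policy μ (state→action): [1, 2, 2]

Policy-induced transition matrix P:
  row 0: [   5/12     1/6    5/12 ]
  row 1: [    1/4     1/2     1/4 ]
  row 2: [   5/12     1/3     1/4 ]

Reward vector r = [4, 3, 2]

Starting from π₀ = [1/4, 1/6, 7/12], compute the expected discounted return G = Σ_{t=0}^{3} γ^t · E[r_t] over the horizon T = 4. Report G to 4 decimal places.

G = 7.3755

t=0: π = [0.2500, 0.1667, 0.5833], E[r] = 2.6667, γ^t·E[r] = 2.666667, running G = 2.666667
t=1: π = [0.3889, 0.3194, 0.2917], E[r] = 3.0972, γ^t·E[r] = 2.168056, running G = 4.834722
t=2: π = [0.3634, 0.3218, 0.3148], E[r] = 3.0486, γ^t·E[r] = 1.493819, running G = 6.328542
t=3: π = [0.3630, 0.3264, 0.3106], E[r] = 3.0525, γ^t·E[r] = 1.046997, running G = 7.375539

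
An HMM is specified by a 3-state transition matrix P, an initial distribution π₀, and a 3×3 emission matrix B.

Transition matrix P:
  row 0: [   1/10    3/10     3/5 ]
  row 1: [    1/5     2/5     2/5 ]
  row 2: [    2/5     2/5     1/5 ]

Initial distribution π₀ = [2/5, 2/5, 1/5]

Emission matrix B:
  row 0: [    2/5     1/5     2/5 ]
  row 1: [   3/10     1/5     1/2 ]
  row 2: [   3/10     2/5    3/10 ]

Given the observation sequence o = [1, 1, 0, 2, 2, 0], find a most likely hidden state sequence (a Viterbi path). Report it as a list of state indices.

path = [0, 2, 0, 2, 0, 2]

t=0: δ = [8.000e-02, 8.000e-02, 8.000e-02]  (obs o_0=1)
t=1: δ = [6.400e-03, 6.400e-03, 1.920e-02]  ψ = [2, 1, 0]  (obs o_1=1)
t=2: δ = [3.072e-03, 2.304e-03, 1.152e-03]  ψ = [2, 2, 0]  (obs o_2=0)
t=3: δ = [1.843e-04, 4.608e-04, 5.530e-04]  ψ = [1, 0, 0]  (obs o_3=2)
t=4: δ = [8.847e-05, 1.106e-04, 5.530e-05]  ψ = [2, 2, 1]  (obs o_4=2)
t=5: δ = [8.847e-06, 1.327e-05, 1.593e-05]  ψ = [1, 1, 0]  (obs o_5=0)
backtrack: best end state = 2; path = [0, 2, 0, 2, 0, 2]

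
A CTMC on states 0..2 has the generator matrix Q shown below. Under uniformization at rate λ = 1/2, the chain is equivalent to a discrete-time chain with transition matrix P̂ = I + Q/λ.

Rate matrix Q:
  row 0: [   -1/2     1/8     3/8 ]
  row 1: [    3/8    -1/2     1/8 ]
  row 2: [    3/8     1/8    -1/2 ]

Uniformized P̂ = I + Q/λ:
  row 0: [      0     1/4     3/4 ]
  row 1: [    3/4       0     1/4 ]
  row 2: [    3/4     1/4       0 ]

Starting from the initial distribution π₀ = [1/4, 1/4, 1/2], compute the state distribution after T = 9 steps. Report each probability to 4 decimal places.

π = [0.4420, 0.2000, 0.3580]

t=0: π = [0.2500, 0.2500, 0.5000]
t=1: π = [0.5625, 0.1875, 0.2500]
t=2: π = [0.3281, 0.2031, 0.4688]
t=3: π = [0.5039, 0.1992, 0.2969]
t=4: π = [0.3721, 0.2002, 0.4277]
t=5: π = [0.4709, 0.2000, 0.3291]
t=6: π = [0.3968, 0.2000, 0.4032]
t=7: π = [0.4524, 0.2000, 0.3476]
t=8: π = [0.4107, 0.2000, 0.3893]
t=9: π = [0.4420, 0.2000, 0.3580]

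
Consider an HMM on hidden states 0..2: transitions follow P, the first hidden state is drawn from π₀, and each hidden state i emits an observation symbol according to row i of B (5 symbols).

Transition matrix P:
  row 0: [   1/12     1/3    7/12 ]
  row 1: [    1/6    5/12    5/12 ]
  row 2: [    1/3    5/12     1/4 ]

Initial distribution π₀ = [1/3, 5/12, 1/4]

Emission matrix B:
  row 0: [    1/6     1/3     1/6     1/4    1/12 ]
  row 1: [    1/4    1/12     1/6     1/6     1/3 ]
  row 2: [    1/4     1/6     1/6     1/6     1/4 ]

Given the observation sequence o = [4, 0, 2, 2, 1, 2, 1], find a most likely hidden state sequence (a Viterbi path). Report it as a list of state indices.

path = [1, 2, 0, 2, 0, 2, 0]

t=0: δ = [2.778e-02, 1.389e-01, 6.250e-02]  (obs o_0=4)
t=1: δ = [3.858e-03, 1.447e-02, 1.447e-02]  ψ = [1, 1, 1]  (obs o_1=0)
t=2: δ = [8.038e-04, 1.005e-03, 1.005e-03]  ψ = [2, 1, 1]  (obs o_2=2)
t=3: δ = [5.582e-05, 6.977e-05, 7.814e-05]  ψ = [2, 1, 0]  (obs o_3=2)
t=4: δ = [8.683e-06, 2.713e-06, 5.427e-06]  ψ = [2, 2, 0]  (obs o_4=1)
t=5: δ = [3.015e-07, 4.824e-07, 8.441e-07]  ψ = [2, 0, 0]  (obs o_5=2)
t=6: δ = [9.379e-08, 2.931e-08, 3.517e-08]  ψ = [2, 2, 2]  (obs o_6=1)
backtrack: best end state = 0; path = [1, 2, 0, 2, 0, 2, 0]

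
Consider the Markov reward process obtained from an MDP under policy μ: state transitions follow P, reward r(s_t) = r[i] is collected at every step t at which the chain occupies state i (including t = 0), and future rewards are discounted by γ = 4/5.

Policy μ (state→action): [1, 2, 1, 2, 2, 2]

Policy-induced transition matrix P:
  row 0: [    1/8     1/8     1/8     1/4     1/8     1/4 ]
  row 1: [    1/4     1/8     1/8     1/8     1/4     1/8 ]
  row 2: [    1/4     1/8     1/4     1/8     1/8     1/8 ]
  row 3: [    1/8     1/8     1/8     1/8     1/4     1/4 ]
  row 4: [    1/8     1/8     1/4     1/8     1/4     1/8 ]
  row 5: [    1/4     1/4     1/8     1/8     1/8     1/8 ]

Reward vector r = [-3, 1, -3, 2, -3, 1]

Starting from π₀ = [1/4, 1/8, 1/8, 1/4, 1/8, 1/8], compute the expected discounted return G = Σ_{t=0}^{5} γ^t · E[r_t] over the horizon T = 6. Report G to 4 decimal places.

t=0: π = [0.2500, 0.1250, 0.1250, 0.2500, 0.1250, 0.1250], E[r] = -0.7500, γ^t·E[r] = -0.750000, running G = -0.750000
t=1: π = [0.1719, 0.1406, 0.1563, 0.1563, 0.1875, 0.1875], E[r] = -0.9063, γ^t·E[r] = -0.725000, running G = -1.475000
t=2: π = [0.1855, 0.1484, 0.1680, 0.1465, 0.1855, 0.1660], E[r] = -1.0098, γ^t·E[r] = -0.646250, running G = -2.121250
t=3: π = [0.1853, 0.1458, 0.1692, 0.1482, 0.1851, 0.1665], E[r] = -1.0100, γ^t·E[r] = -0.517125, running G = -2.638375
t=4: π = [0.1852, 0.1458, 0.1693, 0.1482, 0.1849, 0.1667], E[r] = -1.0092, γ^t·E[r] = -0.413363, running G = -3.051738
t=5: π = [0.1852, 0.1458, 0.1693, 0.1481, 0.1849, 0.1667], E[r] = -1.0092, γ^t·E[r] = -0.330710, running G = -3.382448

G = -3.3824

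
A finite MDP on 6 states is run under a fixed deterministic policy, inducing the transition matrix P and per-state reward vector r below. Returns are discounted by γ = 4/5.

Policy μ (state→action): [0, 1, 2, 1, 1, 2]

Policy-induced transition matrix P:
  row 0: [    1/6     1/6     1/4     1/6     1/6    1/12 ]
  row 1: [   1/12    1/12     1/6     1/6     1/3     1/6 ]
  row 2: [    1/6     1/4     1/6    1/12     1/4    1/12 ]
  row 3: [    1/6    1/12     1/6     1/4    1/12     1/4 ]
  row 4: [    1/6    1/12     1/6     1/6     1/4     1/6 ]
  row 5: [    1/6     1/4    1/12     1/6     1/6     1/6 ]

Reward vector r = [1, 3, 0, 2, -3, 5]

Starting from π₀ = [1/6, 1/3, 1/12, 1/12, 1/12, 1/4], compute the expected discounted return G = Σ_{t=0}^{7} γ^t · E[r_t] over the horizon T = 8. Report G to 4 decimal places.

t=0: π = [0.1667, 0.3333, 0.0833, 0.0833, 0.0833, 0.2500], E[r] = 2.3333, γ^t·E[r] = 2.333333, running G = 2.333333
t=1: π = [0.1389, 0.1528, 0.1597, 0.1667, 0.2292, 0.1528], E[r] = 1.0069, γ^t·E[r] = 0.805556, running G = 3.138889
t=2: π = [0.1539, 0.1470, 0.1655, 0.1672, 0.2106, 0.1557], E[r] = 1.0758, γ^t·E[r] = 0.688519, running G = 3.827407
t=3: π = [0.1544, 0.1497, 0.1665, 0.1668, 0.2086, 0.1540], E[r] = 1.0813, γ^t·E[r] = 0.553630, running G = 4.381037
t=4: π = [0.1542, 0.1496, 0.1667, 0.1667, 0.2090, 0.1538], E[r] = 1.0786, γ^t·E[r] = 0.441806, running G = 4.822843
t=5: π = [0.1542, 0.1496, 0.1667, 0.1667, 0.2090, 0.1538], E[r] = 1.0784, γ^t·E[r] = 0.353359, running G = 5.176202
t=6: π = [0.1542, 0.1496, 0.1667, 0.1667, 0.2090, 0.1538], E[r] = 1.0783, γ^t·E[r] = 0.282681, running G = 5.458882
t=7: π = [0.1542, 0.1496, 0.1667, 0.1667, 0.2090, 0.1538], E[r] = 1.0783, γ^t·E[r] = 0.226144, running G = 5.685026

G = 5.6850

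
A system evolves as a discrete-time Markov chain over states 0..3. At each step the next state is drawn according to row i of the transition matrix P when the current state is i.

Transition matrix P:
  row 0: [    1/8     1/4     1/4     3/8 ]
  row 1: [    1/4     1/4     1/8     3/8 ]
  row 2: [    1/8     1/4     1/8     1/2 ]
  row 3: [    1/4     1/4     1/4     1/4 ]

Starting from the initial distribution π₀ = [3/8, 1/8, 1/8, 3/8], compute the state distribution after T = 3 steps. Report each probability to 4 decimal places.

π = [0.2012, 0.2500, 0.1948, 0.3540]

t=0: π = [0.3750, 0.1250, 0.1250, 0.3750]
t=1: π = [0.1875, 0.2500, 0.2188, 0.3438]
t=2: π = [0.1992, 0.2500, 0.1914, 0.3594]
t=3: π = [0.2012, 0.2500, 0.1948, 0.3540]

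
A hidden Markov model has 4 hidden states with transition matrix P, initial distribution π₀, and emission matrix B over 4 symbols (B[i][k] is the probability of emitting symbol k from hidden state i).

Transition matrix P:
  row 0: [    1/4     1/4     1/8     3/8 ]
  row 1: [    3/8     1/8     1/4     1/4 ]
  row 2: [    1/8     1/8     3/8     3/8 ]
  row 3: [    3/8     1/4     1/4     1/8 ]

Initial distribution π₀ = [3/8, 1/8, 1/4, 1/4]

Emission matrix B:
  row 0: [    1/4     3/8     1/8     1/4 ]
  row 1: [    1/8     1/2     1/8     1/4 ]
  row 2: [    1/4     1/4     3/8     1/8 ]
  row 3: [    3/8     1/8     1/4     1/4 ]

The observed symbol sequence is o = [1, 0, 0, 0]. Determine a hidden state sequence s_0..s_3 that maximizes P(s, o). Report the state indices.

path = [0, 3, 0, 3]

t=0: δ = [1.406e-01, 6.250e-02, 6.250e-02, 3.125e-02]  (obs o_0=1)
t=1: δ = [8.789e-03, 4.395e-03, 5.859e-03, 1.978e-02]  ψ = [0, 0, 2, 0]  (obs o_1=0)
t=2: δ = [1.854e-03, 6.180e-04, 1.236e-03, 1.236e-03]  ψ = [3, 3, 3, 0]  (obs o_2=0)
t=3: δ = [1.159e-04, 5.794e-05, 1.159e-04, 2.607e-04]  ψ = [0, 0, 2, 0]  (obs o_3=0)
backtrack: best end state = 3; path = [0, 3, 0, 3]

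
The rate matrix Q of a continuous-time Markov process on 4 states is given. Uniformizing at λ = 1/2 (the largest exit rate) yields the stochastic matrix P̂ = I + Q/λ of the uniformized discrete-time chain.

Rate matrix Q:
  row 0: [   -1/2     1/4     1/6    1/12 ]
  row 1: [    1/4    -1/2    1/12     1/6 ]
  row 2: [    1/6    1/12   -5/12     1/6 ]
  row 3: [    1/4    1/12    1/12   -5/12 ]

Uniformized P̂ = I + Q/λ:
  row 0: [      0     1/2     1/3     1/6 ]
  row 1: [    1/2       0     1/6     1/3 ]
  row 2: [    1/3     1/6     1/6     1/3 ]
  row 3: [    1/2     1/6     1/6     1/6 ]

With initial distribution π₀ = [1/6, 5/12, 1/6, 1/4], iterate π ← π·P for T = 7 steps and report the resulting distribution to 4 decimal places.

t=0: π = [0.1667, 0.4167, 0.1667, 0.2500]
t=1: π = [0.3889, 0.1528, 0.1944, 0.2639]
t=2: π = [0.2731, 0.2708, 0.2315, 0.2245]
t=3: π = [0.3248, 0.2126, 0.2122, 0.2504]
t=4: π = [0.3022, 0.2395, 0.2208, 0.2375]
t=5: π = [0.3121, 0.2275, 0.2170, 0.2434]
t=6: π = [0.3078, 0.2328, 0.2187, 0.2408]
t=7: π = [0.3097, 0.2305, 0.2180, 0.2419]

π = [0.3097, 0.2305, 0.2180, 0.2419]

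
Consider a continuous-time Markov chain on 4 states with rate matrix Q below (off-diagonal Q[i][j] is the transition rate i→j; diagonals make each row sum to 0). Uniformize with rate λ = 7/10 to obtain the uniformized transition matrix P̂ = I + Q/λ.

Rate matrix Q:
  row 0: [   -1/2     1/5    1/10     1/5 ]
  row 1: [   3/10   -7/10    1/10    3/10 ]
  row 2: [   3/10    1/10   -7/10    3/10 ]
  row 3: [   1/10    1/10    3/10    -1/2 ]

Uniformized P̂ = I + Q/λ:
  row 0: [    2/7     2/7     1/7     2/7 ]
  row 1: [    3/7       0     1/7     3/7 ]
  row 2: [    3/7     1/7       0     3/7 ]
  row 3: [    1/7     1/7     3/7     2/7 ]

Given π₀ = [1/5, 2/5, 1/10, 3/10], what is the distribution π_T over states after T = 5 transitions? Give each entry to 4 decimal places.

π = [0.2907, 0.1610, 0.2093, 0.3390]

t=0: π = [0.2000, 0.4000, 0.1000, 0.3000]
t=1: π = [0.3143, 0.1143, 0.2143, 0.3571]
t=2: π = [0.2816, 0.1714, 0.2143, 0.3327]
t=3: π = [0.2933, 0.1586, 0.2073, 0.3408]
t=4: π = [0.2893, 0.1621, 0.2106, 0.3380]
t=5: π = [0.2907, 0.1610, 0.2093, 0.3390]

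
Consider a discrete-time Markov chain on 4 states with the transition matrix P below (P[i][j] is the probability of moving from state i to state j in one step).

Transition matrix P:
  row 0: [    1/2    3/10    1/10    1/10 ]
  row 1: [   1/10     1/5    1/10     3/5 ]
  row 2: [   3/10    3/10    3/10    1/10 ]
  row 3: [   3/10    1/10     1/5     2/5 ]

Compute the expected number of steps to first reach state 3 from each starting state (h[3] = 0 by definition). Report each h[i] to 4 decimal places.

h = [4.2308, 2.3077, 4.2308, 0.0000]

First-step conditioning: h[3] = 0; for i ≠ 3, h[i] = 1 + Σ_k P[i][k]·h[k].
  h[0] = 1 + 1/2·h[0] + 3/10·h[1] + 1/10·h[2]
  h[1] = 1 + 1/10·h[0] + 1/5·h[1] + 1/10·h[2]
  h[2] = 1 + 3/10·h[0] + 3/10·h[1] + 3/10·h[2]
Solving the 3×3 linear system over states ≠ 3 gives exactly h = [55/13, 30/13, 55/13, 0] (h[3] = 0 is the target).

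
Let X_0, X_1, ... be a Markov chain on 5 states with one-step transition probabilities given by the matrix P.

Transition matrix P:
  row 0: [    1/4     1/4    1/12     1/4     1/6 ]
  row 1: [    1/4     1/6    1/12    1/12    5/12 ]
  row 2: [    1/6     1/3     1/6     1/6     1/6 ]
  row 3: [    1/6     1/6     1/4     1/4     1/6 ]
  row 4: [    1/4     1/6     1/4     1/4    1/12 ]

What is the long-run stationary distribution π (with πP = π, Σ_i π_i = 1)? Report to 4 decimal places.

π = [0.2196, 0.2124, 0.1643, 0.2009, 0.2029]

Balance equations π_j = Σ_i π_i·P[i][j]:
  π_0 = 1/4·π_0 + 1/4·π_1 + 1/6·π_2 + 1/6·π_3 + 1/4·π_4
  π_1 = 1/4·π_0 + 1/6·π_1 + 1/3·π_2 + 1/6·π_3 + 1/6·π_4
  π_2 = 1/12·π_0 + 1/12·π_1 + 1/6·π_2 + 1/4·π_3 + 1/4·π_4
  π_3 = 1/4·π_0 + 1/12·π_1 + 1/6·π_2 + 1/4·π_3 + 1/4·π_4
  normalize: π_0 + π_1 + π_2 + π_3 + π_4 = 1
Solving the linear system gives exactly π = [312/1421, 1207/5684, 467/2842, 571/2842, 1153/5684].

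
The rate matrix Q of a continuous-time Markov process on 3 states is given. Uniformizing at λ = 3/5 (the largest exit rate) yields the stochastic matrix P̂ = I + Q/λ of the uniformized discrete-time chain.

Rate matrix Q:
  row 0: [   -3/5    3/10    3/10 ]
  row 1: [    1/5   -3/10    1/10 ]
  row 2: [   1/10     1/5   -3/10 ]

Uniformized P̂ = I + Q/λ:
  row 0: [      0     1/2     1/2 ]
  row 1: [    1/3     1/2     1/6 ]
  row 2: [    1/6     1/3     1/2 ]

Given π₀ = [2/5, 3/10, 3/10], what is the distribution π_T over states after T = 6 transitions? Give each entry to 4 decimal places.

π = [0.2059, 0.4412, 0.3529]

t=0: π = [0.4000, 0.3000, 0.3000]
t=1: π = [0.1500, 0.4500, 0.4000]
t=2: π = [0.2167, 0.4333, 0.3500]
t=3: π = [0.2028, 0.4417, 0.3556]
t=4: π = [0.2065, 0.4407, 0.3528]
t=5: π = [0.2057, 0.4412, 0.3531]
t=6: π = [0.2059, 0.4412, 0.3529]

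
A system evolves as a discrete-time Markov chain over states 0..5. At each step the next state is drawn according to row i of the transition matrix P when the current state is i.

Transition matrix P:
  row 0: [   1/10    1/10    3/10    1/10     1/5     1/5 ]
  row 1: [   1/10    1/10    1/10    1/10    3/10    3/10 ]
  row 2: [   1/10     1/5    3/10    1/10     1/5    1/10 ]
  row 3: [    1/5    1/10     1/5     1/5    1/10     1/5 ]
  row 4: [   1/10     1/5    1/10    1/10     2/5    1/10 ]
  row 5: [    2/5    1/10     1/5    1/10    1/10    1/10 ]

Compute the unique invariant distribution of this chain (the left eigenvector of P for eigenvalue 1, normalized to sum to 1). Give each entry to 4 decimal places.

π = [0.1578, 0.1432, 0.1978, 0.1111, 0.2346, 0.1555]

Balance equations π_j = Σ_i π_i·P[i][j]:
  π_0 = 1/10·π_0 + 1/10·π_1 + 1/10·π_2 + 1/5·π_3 + 1/10·π_4 + 2/5·π_5
  π_1 = 1/10·π_0 + 1/10·π_1 + 1/5·π_2 + 1/10·π_3 + 1/5·π_4 + 1/10·π_5
  π_2 = 3/10·π_0 + 1/10·π_1 + 3/10·π_2 + 1/5·π_3 + 1/10·π_4 + 1/5·π_5
  π_3 = 1/10·π_0 + 1/10·π_1 + 1/10·π_2 + 1/5·π_3 + 1/10·π_4 + 1/10·π_5
  π_4 = 1/5·π_0 + 3/10·π_1 + 1/5·π_2 + 1/10·π_3 + 2/5·π_4 + 1/10·π_5
  normalize: π_0 + π_1 + π_2 + π_3 + π_4 + π_5 = 1
Solving the linear system gives exactly π = [1552/9837, 1409/9837, 1297/6558, 1/9, 4615/19674, 170/1093].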